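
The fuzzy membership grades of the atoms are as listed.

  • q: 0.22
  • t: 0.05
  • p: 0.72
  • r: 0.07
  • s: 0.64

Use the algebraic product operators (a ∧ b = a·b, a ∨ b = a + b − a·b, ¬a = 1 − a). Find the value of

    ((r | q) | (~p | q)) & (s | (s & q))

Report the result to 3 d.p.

r | q = a + b − a·b on (0.0700, 0.2200) = 0.2746
~p = 1 − 0.7200 = 0.2800
~p | q = a + b − a·b on (0.2800, 0.2200) = 0.4384
(r | q) | (~p | q) = a + b − a·b on (0.2746, 0.4384) = 0.5926
s & q = a·b on (0.6400, 0.2200) = 0.1408
s | (s & q) = a + b − a·b on (0.6400, 0.1408) = 0.6907
((r | q) | (~p | q)) & (s | (s & q)) = a·b on (0.5926, 0.6907) = 0.4093

0.409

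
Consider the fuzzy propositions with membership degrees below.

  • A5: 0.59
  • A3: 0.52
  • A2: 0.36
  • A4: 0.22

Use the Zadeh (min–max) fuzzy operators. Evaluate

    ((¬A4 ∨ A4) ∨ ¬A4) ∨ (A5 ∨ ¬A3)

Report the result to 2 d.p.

¬A4 = 1 − 0.22 = 0.78
¬A4 ∨ A4 = max(a, b) on (0.78, 0.22) = 0.78
¬A4 = 1 − 0.22 = 0.78
(¬A4 ∨ A4) ∨ ¬A4 = max(a, b) on (0.78, 0.78) = 0.78
¬A3 = 1 − 0.52 = 0.48
A5 ∨ ¬A3 = max(a, b) on (0.59, 0.48) = 0.59
((¬A4 ∨ A4) ∨ ¬A4) ∨ (A5 ∨ ¬A3) = max(a, b) on (0.78, 0.59) = 0.78

0.78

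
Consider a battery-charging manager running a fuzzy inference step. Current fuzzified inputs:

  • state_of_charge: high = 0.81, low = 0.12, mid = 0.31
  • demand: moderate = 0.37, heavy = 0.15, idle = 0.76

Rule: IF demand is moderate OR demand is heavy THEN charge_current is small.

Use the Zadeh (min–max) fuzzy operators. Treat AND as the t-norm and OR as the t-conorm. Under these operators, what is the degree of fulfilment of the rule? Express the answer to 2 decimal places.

0.37

firing strength: moderate=0.37, heavy=0.15; OR[max(a, b)] → w = 0.37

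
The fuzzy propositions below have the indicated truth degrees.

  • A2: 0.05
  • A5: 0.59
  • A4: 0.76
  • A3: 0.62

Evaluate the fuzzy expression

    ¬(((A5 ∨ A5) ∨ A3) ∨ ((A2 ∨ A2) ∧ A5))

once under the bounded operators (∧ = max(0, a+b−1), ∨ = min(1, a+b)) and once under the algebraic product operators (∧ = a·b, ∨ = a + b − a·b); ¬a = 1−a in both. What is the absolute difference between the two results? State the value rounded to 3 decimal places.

0.060

Under bounded:
  A5 ∨ A5 = min(1, a+b) on (0.59, 0.59) = 1.00
  (A5 ∨ A5) ∨ A3 = min(1, a+b) on (1.00, 0.62) = 1.00
  A2 ∨ A2 = min(1, a+b) on (0.05, 0.05) = 0.10
  (A2 ∨ A2) ∧ A5 = max(0, a+b−1) on (0.10, 0.59) = 0.00
  ((A5 ∨ A5) ∨ A3) ∨ ((A2 ∨ A2) ∧ A5) = min(1, a+b) on (1.00, 0.00) = 1.00
  ¬(((A5 ∨ A5) ∨ A3) ∨ ((A2 ∨ A2) ∧ A5)) = 1 − 1.00 = 0.00
  → value = 0.0000
Under algebraic product:
  A5 ∨ A5 = a + b − a·b on (0.5900, 0.5900) = 0.8319
  (A5 ∨ A5) ∨ A3 = a + b − a·b on (0.8319, 0.6200) = 0.9361
  A2 ∨ A2 = a + b − a·b on (0.0500, 0.0500) = 0.0975
  (A2 ∨ A2) ∧ A5 = a·b on (0.0975, 0.5900) = 0.0575
  ((A5 ∨ A5) ∨ A3) ∨ ((A2 ∨ A2) ∧ A5) = a + b − a·b on (0.9361, 0.0575) = 0.9398
  ¬(((A5 ∨ A5) ∨ A3) ∨ ((A2 ∨ A2) ∧ A5)) = 1 − 0.9398 = 0.0602
  → value = 0.0602
|0.0000 − 0.0602| = 0.060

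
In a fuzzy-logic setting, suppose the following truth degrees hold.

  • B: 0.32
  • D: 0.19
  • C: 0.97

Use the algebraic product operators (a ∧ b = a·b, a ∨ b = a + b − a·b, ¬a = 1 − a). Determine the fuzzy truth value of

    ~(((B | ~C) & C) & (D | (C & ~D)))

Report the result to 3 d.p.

0.727

~C = 1 − 0.9700 = 0.0300
B | ~C = a + b − a·b on (0.3200, 0.0300) = 0.3404
(B | ~C) & C = a·b on (0.3404, 0.9700) = 0.3302
~D = 1 − 0.1900 = 0.8100
C & ~D = a·b on (0.9700, 0.8100) = 0.7857
D | (C & ~D) = a + b − a·b on (0.1900, 0.7857) = 0.8264
((B | ~C) & C) & (D | (C & ~D)) = a·b on (0.3302, 0.8264) = 0.2729
~(((B | ~C) & C) & (D | (C & ~D))) = 1 − 0.2729 = 0.7271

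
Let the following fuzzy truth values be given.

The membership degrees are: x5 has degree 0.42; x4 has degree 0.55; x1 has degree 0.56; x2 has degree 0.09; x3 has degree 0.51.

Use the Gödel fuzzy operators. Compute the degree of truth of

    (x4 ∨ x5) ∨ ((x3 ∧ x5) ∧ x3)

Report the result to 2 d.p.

x4 ∨ x5 = max(a, b) on (0.55, 0.42) = 0.55
x3 ∧ x5 = min(a, b) on (0.51, 0.42) = 0.42
(x3 ∧ x5) ∧ x3 = min(a, b) on (0.42, 0.51) = 0.42
(x4 ∨ x5) ∨ ((x3 ∧ x5) ∧ x3) = max(a, b) on (0.55, 0.42) = 0.55

0.55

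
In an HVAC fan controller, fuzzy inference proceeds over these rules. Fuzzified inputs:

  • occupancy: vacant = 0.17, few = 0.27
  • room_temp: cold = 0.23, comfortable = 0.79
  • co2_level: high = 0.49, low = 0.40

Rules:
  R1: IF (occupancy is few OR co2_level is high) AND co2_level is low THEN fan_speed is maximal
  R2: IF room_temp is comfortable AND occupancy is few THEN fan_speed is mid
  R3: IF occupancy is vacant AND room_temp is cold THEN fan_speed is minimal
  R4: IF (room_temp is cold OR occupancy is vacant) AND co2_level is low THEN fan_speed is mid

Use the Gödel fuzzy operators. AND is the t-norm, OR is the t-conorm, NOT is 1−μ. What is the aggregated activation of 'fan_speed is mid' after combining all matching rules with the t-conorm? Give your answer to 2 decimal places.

0.27

R1: (few=0.27 OR high=0.49) = 0.49; AND[min(a, b)] with low=0.40 → w = 0.40
R2: comfortable=0.79, few=0.27; AND[min(a, b)] → w = 0.27
R3: vacant=0.17, cold=0.23; AND[min(a, b)] → w = 0.17
R4: (cold=0.23 OR vacant=0.17) = 0.23; AND[min(a, b)] with low=0.40 → w = 0.23
Rules with consequent 'mid': {R2, R4} → strengths 0.27, 0.23
Aggregate via t-conorm [max(a, b)]: 0.27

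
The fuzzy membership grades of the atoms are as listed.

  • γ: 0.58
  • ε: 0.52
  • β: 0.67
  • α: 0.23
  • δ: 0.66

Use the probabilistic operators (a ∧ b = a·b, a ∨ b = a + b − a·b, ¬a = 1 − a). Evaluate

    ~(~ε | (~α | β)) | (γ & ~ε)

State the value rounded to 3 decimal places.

~ε = 1 − 0.5200 = 0.4800
~α = 1 − 0.2300 = 0.7700
~α | β = a + b − a·b on (0.7700, 0.6700) = 0.9241
~ε | (~α | β) = a + b − a·b on (0.4800, 0.9241) = 0.9605
~(~ε | (~α | β)) = 1 − 0.9605 = 0.0395
~ε = 1 − 0.5200 = 0.4800
γ & ~ε = a·b on (0.5800, 0.4800) = 0.2784
~(~ε | (~α | β)) | (γ & ~ε) = a + b − a·b on (0.0395, 0.2784) = 0.3069

0.307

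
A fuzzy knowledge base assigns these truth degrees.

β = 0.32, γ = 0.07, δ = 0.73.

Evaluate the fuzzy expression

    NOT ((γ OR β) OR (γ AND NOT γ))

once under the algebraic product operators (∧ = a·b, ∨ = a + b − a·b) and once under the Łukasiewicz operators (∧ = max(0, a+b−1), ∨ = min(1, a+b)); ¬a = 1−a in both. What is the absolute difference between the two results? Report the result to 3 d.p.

Under algebraic product:
  γ OR β = a + b − a·b on (0.0700, 0.3200) = 0.3676
  NOT γ = 1 − 0.0700 = 0.9300
  γ AND NOT γ = a·b on (0.0700, 0.9300) = 0.0651
  (γ OR β) OR (γ AND NOT γ) = a + b − a·b on (0.3676, 0.0651) = 0.4088
  NOT ((γ OR β) OR (γ AND NOT γ)) = 1 − 0.4088 = 0.5912
  → value = 0.5912
Under Łukasiewicz:
  γ OR β = min(1, a+b) on (0.07, 0.32) = 0.39
  NOT γ = 1 − 0.07 = 0.93
  γ AND NOT γ = max(0, a+b−1) on (0.07, 0.93) = 0.00
  (γ OR β) OR (γ AND NOT γ) = min(1, a+b) on (0.39, 0.00) = 0.39
  NOT ((γ OR β) OR (γ AND NOT γ)) = 1 − 0.39 = 0.61
  → value = 0.6100
|0.5912 − 0.6100| = 0.019

0.019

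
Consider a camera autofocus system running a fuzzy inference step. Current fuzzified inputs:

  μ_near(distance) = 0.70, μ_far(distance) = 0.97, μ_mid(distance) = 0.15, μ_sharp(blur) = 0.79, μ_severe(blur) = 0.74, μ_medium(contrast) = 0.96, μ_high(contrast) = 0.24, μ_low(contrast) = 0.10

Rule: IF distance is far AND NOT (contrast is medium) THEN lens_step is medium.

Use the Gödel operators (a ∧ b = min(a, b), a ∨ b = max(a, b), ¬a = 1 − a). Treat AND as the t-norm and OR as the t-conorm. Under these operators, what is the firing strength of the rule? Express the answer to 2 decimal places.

0.04

firing strength: far=0.97, ¬medium=1−0.96=0.04; AND[min(a, b)] → w = 0.04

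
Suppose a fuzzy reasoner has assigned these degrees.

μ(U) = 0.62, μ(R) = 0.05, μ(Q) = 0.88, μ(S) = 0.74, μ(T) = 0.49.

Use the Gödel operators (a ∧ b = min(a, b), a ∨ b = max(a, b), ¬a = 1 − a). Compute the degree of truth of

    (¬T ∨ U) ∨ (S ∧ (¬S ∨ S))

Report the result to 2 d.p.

¬T = 1 − 0.49 = 0.51
¬T ∨ U = max(a, b) on (0.51, 0.62) = 0.62
¬S = 1 − 0.74 = 0.26
¬S ∨ S = max(a, b) on (0.26, 0.74) = 0.74
S ∧ (¬S ∨ S) = min(a, b) on (0.74, 0.74) = 0.74
(¬T ∨ U) ∨ (S ∧ (¬S ∨ S)) = max(a, b) on (0.62, 0.74) = 0.74

0.74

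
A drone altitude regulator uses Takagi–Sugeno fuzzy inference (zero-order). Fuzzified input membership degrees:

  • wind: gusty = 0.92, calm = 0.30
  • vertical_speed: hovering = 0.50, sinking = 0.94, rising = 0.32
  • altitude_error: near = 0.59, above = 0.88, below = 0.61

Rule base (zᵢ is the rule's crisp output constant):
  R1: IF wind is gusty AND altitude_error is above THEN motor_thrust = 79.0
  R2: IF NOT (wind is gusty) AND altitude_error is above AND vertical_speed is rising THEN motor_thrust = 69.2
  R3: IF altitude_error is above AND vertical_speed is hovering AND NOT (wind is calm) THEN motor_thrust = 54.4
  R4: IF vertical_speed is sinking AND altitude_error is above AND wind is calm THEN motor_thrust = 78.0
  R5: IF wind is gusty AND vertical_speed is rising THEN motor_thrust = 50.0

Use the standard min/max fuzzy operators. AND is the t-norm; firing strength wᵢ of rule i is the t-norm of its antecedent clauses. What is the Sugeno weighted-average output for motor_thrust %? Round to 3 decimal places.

R1 (z=79.0): gusty=0.92, above=0.88; AND[min(a, b)] → w = 0.88
R2 (z=69.2): ¬gusty=1−0.92=0.08, above=0.88, rising=0.32; AND[min(a, b)] → w = 0.08
R3 (z=54.4): above=0.88, hovering=0.50, ¬calm=1−0.30=0.70; AND[min(a, b)] → w = 0.50
R4 (z=78.0): sinking=0.94, above=0.88, calm=0.30; AND[min(a, b)] → w = 0.30
R5 (z=50.0): gusty=0.92, rising=0.32; AND[min(a, b)] → w = 0.32
Weighted average = (0.88·79.0 + 0.08·69.2 + 0.50·54.4 + 0.30·78.0 + 0.32·50.0) / (0.88 + 0.08 + 0.50 + 0.30 + 0.32)
  = 141.6560 / 2.0800 = 68.104

68.104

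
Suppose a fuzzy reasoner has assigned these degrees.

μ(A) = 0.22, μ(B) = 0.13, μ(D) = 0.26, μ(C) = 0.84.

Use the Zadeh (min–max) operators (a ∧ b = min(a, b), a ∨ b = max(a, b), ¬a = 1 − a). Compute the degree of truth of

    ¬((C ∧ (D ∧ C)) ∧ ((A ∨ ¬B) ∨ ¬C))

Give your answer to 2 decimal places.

0.74

D ∧ C = min(a, b) on (0.26, 0.84) = 0.26
C ∧ (D ∧ C) = min(a, b) on (0.84, 0.26) = 0.26
¬B = 1 − 0.13 = 0.87
A ∨ ¬B = max(a, b) on (0.22, 0.87) = 0.87
¬C = 1 − 0.84 = 0.16
(A ∨ ¬B) ∨ ¬C = max(a, b) on (0.87, 0.16) = 0.87
(C ∧ (D ∧ C)) ∧ ((A ∨ ¬B) ∨ ¬C) = min(a, b) on (0.26, 0.87) = 0.26
¬((C ∧ (D ∧ C)) ∧ ((A ∨ ¬B) ∨ ¬C)) = 1 − 0.26 = 0.74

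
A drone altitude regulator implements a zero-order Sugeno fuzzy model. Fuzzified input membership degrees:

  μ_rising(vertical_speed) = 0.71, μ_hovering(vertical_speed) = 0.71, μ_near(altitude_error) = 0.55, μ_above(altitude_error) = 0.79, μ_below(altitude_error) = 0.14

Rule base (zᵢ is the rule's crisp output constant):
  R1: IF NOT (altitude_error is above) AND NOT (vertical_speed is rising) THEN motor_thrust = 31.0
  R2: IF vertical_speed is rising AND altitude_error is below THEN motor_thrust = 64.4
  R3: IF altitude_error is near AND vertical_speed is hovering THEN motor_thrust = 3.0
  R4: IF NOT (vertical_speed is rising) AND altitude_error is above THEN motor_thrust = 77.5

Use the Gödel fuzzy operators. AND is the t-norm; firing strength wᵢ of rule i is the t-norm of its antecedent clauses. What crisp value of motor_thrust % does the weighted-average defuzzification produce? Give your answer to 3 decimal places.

33.320

R1 (z=31.0): ¬above=1−0.79=0.21, ¬rising=1−0.71=0.29; AND[min(a, b)] → w = 0.21
R2 (z=64.4): rising=0.71, below=0.14; AND[min(a, b)] → w = 0.14
R3 (z=3.0): near=0.55, hovering=0.71; AND[min(a, b)] → w = 0.55
R4 (z=77.5): ¬rising=1−0.71=0.29, above=0.79; AND[min(a, b)] → w = 0.29
Weighted average = (0.21·31.0 + 0.14·64.4 + 0.55·3.0 + 0.29·77.5) / (0.21 + 0.14 + 0.55 + 0.29)
  = 39.6510 / 1.1900 = 33.320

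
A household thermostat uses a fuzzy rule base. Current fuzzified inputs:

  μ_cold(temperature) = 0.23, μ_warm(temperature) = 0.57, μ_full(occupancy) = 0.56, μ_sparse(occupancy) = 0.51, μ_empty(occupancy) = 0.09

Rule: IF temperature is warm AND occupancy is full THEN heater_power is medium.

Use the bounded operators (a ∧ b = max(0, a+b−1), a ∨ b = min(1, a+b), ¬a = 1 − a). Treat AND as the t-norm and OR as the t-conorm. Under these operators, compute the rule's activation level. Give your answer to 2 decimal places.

0.13

firing strength: warm=0.57, full=0.56; AND[max(0, a+b−1)] → w = 0.13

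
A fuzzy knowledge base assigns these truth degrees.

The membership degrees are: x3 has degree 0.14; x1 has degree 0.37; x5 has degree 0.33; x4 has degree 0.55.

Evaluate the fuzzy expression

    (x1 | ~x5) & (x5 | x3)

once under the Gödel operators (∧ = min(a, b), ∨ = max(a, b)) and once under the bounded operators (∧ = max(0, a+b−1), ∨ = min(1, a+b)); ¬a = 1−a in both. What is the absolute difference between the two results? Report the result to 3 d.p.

Under Gödel:
  ~x5 = 1 − 0.33 = 0.67
  x1 | ~x5 = max(a, b) on (0.37, 0.67) = 0.67
  x5 | x3 = max(a, b) on (0.33, 0.14) = 0.33
  (x1 | ~x5) & (x5 | x3) = min(a, b) on (0.67, 0.33) = 0.33
  → value = 0.3300
Under bounded:
  ~x5 = 1 − 0.33 = 0.67
  x1 | ~x5 = min(1, a+b) on (0.37, 0.67) = 1.00
  x5 | x3 = min(1, a+b) on (0.33, 0.14) = 0.47
  (x1 | ~x5) & (x5 | x3) = max(0, a+b−1) on (1.00, 0.47) = 0.47
  → value = 0.4700
|0.3300 − 0.4700| = 0.140

0.140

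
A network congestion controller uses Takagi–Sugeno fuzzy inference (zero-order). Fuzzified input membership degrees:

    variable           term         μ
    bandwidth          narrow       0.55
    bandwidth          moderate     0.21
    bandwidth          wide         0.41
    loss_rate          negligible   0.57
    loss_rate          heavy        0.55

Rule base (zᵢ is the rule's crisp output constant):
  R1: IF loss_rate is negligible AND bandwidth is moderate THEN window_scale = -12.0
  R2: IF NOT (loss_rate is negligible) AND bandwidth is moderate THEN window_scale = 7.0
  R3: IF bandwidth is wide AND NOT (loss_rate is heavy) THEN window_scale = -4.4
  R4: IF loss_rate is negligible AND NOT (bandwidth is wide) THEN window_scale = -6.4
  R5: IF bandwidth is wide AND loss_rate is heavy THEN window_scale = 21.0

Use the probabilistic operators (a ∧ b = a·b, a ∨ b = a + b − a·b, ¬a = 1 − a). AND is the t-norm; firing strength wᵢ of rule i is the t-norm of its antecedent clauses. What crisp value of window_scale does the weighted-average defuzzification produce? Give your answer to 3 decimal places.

R1 (z=-12.0): negligible=0.57, moderate=0.21; AND[a·b] → w = 0.1197
R2 (z=7.0): ¬negligible=1−0.57=0.43, moderate=0.21; AND[a·b] → w = 0.0903
R3 (z=-4.4): wide=0.41, ¬heavy=1−0.55=0.45; AND[a·b] → w = 0.1845
R4 (z=-6.4): negligible=0.57, ¬wide=1−0.41=0.59; AND[a·b] → w = 0.3363
R5 (z=21.0): wide=0.41, heavy=0.55; AND[a·b] → w = 0.2255
Weighted average = (0.1197·-12.0 + 0.0903·7.0 + 0.1845·-4.4 + 0.3363·-6.4 + 0.2255·21.0) / (0.1197 + 0.0903 + 0.1845 + 0.3363 + 0.2255)
  = 0.9671 / 0.9563 = 1.011

1.011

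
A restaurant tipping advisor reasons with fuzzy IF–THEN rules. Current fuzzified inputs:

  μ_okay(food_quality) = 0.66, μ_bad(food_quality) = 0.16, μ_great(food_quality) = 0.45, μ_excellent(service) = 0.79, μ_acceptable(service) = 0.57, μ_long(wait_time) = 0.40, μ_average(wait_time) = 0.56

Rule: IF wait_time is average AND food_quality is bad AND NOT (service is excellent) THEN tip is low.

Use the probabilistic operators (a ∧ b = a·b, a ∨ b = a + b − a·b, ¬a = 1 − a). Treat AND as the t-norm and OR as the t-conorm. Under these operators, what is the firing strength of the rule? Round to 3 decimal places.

firing strength: average=0.56, bad=0.16, ¬excellent=1−0.79=0.21; AND[a·b] → w = 0.0188

0.019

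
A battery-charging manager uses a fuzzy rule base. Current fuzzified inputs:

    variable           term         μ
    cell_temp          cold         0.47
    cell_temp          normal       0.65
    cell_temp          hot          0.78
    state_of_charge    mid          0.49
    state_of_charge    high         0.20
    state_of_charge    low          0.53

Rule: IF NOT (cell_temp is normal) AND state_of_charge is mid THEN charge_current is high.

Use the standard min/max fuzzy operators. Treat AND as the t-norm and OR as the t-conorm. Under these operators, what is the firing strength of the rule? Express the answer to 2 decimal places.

0.35

firing strength: ¬normal=1−0.65=0.35, mid=0.49; AND[min(a, b)] → w = 0.35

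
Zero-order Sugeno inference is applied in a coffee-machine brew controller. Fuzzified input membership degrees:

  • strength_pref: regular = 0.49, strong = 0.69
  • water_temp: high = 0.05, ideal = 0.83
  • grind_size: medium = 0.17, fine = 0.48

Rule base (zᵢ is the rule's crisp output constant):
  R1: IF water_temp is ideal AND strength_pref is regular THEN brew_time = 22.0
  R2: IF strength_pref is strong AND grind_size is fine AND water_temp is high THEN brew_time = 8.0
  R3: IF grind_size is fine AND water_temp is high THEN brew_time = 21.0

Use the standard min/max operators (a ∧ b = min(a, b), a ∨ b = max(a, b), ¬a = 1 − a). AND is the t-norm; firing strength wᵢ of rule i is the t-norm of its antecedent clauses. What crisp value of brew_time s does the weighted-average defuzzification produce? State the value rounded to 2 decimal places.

20.73

R1 (z=22.0): ideal=0.83, regular=0.49; AND[min(a, b)] → w = 0.49
R2 (z=8.0): strong=0.69, fine=0.48, high=0.05; AND[min(a, b)] → w = 0.05
R3 (z=21.0): fine=0.48, high=0.05; AND[min(a, b)] → w = 0.05
Weighted average = (0.49·22.0 + 0.05·8.0 + 0.05·21.0) / (0.49 + 0.05 + 0.05)
  = 12.2300 / 0.5900 = 20.73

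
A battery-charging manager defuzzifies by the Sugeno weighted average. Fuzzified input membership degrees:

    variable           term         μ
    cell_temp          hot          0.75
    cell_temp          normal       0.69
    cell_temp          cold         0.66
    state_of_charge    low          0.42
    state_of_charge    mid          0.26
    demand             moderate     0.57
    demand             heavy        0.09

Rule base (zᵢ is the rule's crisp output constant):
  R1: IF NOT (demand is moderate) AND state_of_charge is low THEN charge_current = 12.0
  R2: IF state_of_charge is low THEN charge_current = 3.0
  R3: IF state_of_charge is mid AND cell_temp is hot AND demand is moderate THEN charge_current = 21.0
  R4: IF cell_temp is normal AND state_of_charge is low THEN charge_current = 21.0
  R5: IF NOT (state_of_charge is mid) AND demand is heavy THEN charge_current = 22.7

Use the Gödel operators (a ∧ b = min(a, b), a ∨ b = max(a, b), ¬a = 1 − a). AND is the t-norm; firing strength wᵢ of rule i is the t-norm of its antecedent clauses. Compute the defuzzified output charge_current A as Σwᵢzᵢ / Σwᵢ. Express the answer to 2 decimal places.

R1 (z=12.0): ¬moderate=1−0.57=0.43, low=0.42; AND[min(a, b)] → w = 0.42
R2 (z=3.0): low=0.42 → w = 0.42
R3 (z=21.0): mid=0.26, hot=0.75, moderate=0.57; AND[min(a, b)] → w = 0.26
R4 (z=21.0): normal=0.69, low=0.42; AND[min(a, b)] → w = 0.42
R5 (z=22.7): ¬mid=1−0.26=0.74, heavy=0.09; AND[min(a, b)] → w = 0.09
Weighted average = (0.42·12.0 + 0.42·3.0 + 0.26·21.0 + 0.42·21.0 + 0.09·22.7) / (0.42 + 0.42 + 0.26 + 0.42 + 0.09)
  = 22.6230 / 1.6100 = 14.05

14.05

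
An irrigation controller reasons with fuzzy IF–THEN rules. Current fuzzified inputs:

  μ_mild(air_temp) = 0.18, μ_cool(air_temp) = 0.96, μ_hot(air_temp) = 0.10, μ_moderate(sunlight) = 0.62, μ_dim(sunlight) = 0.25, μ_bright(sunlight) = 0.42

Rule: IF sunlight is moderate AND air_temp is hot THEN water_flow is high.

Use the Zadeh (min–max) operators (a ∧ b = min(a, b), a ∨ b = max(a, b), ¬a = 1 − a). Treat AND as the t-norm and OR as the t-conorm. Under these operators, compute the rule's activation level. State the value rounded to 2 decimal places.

firing strength: moderate=0.62, hot=0.10; AND[min(a, b)] → w = 0.10

0.10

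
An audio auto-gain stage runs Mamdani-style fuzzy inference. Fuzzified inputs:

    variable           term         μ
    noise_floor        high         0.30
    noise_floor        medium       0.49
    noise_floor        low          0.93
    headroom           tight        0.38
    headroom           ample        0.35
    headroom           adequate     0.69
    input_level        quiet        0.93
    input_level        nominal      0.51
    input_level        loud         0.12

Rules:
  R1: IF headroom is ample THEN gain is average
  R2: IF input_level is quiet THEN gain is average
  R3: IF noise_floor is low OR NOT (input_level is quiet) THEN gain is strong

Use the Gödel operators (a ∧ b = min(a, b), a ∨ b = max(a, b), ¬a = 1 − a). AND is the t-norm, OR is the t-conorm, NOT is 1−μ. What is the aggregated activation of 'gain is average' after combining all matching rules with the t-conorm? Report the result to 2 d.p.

0.93

R1: ample=0.35 → w = 0.35
R2: quiet=0.93 → w = 0.93
R3: low=0.93, ¬quiet=1−0.93=0.07; OR[max(a, b)] → w = 0.93
Rules with consequent 'average': {R1, R2} → strengths 0.35, 0.93
Aggregate via t-conorm [max(a, b)]: 0.93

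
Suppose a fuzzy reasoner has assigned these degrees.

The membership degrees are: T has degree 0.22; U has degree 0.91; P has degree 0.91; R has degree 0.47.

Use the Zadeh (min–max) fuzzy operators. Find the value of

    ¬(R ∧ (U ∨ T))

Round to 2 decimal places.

0.53

U ∨ T = max(a, b) on (0.91, 0.22) = 0.91
R ∧ (U ∨ T) = min(a, b) on (0.47, 0.91) = 0.47
¬(R ∧ (U ∨ T)) = 1 − 0.47 = 0.53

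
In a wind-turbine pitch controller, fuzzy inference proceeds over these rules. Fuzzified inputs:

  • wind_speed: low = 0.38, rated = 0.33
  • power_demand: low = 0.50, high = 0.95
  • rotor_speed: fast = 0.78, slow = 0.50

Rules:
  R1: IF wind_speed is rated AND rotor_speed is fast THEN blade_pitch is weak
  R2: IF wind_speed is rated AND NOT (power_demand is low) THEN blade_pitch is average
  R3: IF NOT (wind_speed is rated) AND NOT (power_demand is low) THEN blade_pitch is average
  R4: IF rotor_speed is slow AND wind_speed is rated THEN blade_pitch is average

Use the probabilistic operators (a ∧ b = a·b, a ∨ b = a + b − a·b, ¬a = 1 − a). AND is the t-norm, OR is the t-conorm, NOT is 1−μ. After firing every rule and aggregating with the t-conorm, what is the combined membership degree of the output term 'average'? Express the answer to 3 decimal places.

R1: rated=0.33, fast=0.78; AND[a·b] → w = 0.2574
R2: rated=0.33, ¬low=1−0.50=0.50; AND[a·b] → w = 0.1650
R3: ¬rated=1−0.33=0.67, ¬low=1−0.50=0.50; AND[a·b] → w = 0.3350
R4: slow=0.50, rated=0.33; AND[a·b] → w = 0.1650
Rules with consequent 'average': {R2, R3, R4} → strengths 0.1650, 0.3350, 0.1650
Aggregate via t-conorm [a + b − a·b]: 0.5363

0.536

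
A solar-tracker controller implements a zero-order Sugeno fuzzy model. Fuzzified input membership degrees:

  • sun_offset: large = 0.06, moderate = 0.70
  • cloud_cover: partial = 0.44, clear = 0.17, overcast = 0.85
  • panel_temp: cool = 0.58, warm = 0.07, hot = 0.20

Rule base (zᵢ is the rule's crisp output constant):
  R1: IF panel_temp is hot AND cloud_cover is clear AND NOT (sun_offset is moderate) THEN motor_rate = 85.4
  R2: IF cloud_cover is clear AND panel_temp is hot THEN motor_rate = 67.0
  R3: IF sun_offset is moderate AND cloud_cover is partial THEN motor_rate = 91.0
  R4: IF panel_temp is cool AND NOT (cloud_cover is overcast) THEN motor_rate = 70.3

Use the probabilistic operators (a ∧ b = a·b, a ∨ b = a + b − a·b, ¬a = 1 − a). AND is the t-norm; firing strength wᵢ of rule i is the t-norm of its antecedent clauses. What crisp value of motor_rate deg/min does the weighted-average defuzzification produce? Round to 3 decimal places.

R1 (z=85.4): hot=0.20, clear=0.17, ¬moderate=1−0.70=0.30; AND[a·b] → w = 0.0102
R2 (z=67.0): clear=0.17, hot=0.20; AND[a·b] → w = 0.0340
R3 (z=91.0): moderate=0.70, partial=0.44; AND[a·b] → w = 0.3080
R4 (z=70.3): cool=0.58, ¬overcast=1−0.85=0.15; AND[a·b] → w = 0.0870
Weighted average = (0.0102·85.4 + 0.0340·67.0 + 0.3080·91.0 + 0.0870·70.3) / (0.0102 + 0.0340 + 0.3080 + 0.0870)
  = 37.2932 / 0.4392 = 84.912

84.912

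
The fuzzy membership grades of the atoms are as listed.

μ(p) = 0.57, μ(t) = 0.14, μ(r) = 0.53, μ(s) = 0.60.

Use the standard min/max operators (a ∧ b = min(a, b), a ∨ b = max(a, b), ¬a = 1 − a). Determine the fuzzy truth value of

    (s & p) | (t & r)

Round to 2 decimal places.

s & p = min(a, b) on (0.60, 0.57) = 0.57
t & r = min(a, b) on (0.14, 0.53) = 0.14
(s & p) | (t & r) = max(a, b) on (0.57, 0.14) = 0.57

0.57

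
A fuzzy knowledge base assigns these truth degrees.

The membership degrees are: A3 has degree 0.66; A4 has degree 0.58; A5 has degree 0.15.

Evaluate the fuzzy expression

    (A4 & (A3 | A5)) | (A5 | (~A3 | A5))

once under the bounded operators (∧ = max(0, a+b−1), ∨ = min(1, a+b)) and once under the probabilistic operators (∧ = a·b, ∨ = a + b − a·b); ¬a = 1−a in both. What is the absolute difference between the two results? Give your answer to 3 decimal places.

Under bounded:
  A3 | A5 = min(1, a+b) on (0.66, 0.15) = 0.81
  A4 & (A3 | A5) = max(0, a+b−1) on (0.58, 0.81) = 0.39
  ~A3 = 1 − 0.66 = 0.34
  ~A3 | A5 = min(1, a+b) on (0.34, 0.15) = 0.49
  A5 | (~A3 | A5) = min(1, a+b) on (0.15, 0.49) = 0.64
  (A4 & (A3 | A5)) | (A5 | (~A3 | A5)) = min(1, a+b) on (0.39, 0.64) = 1.00
  → value = 1.0000
Under probabilistic:
  A3 | A5 = a + b − a·b on (0.6600, 0.1500) = 0.7110
  A4 & (A3 | A5) = a·b on (0.5800, 0.7110) = 0.4124
  ~A3 = 1 − 0.6600 = 0.3400
  ~A3 | A5 = a + b − a·b on (0.3400, 0.1500) = 0.4390
  A5 | (~A3 | A5) = a + b − a·b on (0.1500, 0.4390) = 0.5232
  (A4 & (A3 | A5)) | (A5 | (~A3 | A5)) = a + b − a·b on (0.4124, 0.5232) = 0.7198
  → value = 0.7198
|1.0000 − 0.7198| = 0.280

0.280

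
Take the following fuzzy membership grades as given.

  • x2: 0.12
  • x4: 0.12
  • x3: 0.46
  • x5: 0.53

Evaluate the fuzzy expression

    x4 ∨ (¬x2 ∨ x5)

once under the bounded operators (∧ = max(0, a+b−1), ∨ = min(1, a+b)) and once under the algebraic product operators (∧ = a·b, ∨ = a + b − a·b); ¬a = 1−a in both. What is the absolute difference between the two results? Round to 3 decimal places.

Under bounded:
  ¬x2 = 1 − 0.12 = 0.88
  ¬x2 ∨ x5 = min(1, a+b) on (0.88, 0.53) = 1.00
  x4 ∨ (¬x2 ∨ x5) = min(1, a+b) on (0.12, 1.00) = 1.00
  → value = 1.0000
Under algebraic product:
  ¬x2 = 1 − 0.1200 = 0.8800
  ¬x2 ∨ x5 = a + b − a·b on (0.8800, 0.5300) = 0.9436
  x4 ∨ (¬x2 ∨ x5) = a + b − a·b on (0.1200, 0.9436) = 0.9504
  → value = 0.9504
|1.0000 − 0.9504| = 0.050

0.050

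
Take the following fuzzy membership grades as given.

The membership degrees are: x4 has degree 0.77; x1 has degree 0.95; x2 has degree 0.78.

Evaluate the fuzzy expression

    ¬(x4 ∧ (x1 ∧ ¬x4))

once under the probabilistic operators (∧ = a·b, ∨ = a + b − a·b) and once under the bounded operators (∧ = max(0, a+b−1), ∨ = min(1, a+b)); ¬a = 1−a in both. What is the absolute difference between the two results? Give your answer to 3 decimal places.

0.168

Under probabilistic:
  ¬x4 = 1 − 0.7700 = 0.2300
  x1 ∧ ¬x4 = a·b on (0.9500, 0.2300) = 0.2185
  x4 ∧ (x1 ∧ ¬x4) = a·b on (0.7700, 0.2185) = 0.1682
  ¬(x4 ∧ (x1 ∧ ¬x4)) = 1 − 0.1682 = 0.8318
  → value = 0.8318
Under bounded:
  ¬x4 = 1 − 0.77 = 0.23
  x1 ∧ ¬x4 = max(0, a+b−1) on (0.95, 0.23) = 0.18
  x4 ∧ (x1 ∧ ¬x4) = max(0, a+b−1) on (0.77, 0.18) = 0.00
  ¬(x4 ∧ (x1 ∧ ¬x4)) = 1 − 0.00 = 1.00
  → value = 1.0000
|0.8318 − 1.0000| = 0.168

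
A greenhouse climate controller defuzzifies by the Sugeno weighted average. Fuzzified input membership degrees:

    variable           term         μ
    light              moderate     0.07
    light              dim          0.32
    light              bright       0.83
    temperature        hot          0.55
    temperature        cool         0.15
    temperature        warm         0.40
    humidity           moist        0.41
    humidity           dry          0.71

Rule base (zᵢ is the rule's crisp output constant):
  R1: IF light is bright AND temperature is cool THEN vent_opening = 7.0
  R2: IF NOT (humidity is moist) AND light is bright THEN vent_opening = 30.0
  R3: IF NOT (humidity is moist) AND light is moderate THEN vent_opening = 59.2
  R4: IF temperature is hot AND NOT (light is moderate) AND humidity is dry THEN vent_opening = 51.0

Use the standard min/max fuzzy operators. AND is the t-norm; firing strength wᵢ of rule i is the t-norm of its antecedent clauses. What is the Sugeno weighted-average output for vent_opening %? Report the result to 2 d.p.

37.46

R1 (z=7.0): bright=0.83, cool=0.15; AND[min(a, b)] → w = 0.15
R2 (z=30.0): ¬moist=1−0.41=0.59, bright=0.83; AND[min(a, b)] → w = 0.59
R3 (z=59.2): ¬moist=1−0.41=0.59, moderate=0.07; AND[min(a, b)] → w = 0.07
R4 (z=51.0): hot=0.55, ¬moderate=1−0.07=0.93, dry=0.71; AND[min(a, b)] → w = 0.55
Weighted average = (0.15·7.0 + 0.59·30.0 + 0.07·59.2 + 0.55·51.0) / (0.15 + 0.59 + 0.07 + 0.55)
  = 50.9440 / 1.3600 = 37.46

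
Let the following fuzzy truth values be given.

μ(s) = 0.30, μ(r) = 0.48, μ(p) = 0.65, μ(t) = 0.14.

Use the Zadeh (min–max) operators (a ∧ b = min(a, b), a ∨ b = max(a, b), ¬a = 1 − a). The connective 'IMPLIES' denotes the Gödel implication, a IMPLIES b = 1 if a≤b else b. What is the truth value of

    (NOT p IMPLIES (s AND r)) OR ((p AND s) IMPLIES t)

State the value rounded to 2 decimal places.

0.30

NOT p = 1 − 0.65 = 0.35
s AND r = min(a, b) on (0.30, 0.48) = 0.30
NOT p IMPLIES (s AND r)  [Gödel: 1 if a≤b else b] with a=0.35, b=0.30 → 0.30
p AND s = min(a, b) on (0.65, 0.30) = 0.30
(p AND s) IMPLIES t  [Gödel: 1 if a≤b else b] with a=0.30, b=0.14 → 0.14
(NOT p IMPLIES (s AND r)) OR ((p AND s) IMPLIES t) = max(a, b) on (0.30, 0.14) = 0.30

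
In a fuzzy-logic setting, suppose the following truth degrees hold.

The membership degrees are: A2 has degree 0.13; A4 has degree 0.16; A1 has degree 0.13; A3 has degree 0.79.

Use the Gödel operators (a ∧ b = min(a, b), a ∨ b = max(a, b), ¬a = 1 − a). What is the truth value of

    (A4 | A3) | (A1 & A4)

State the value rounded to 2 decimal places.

A4 | A3 = max(a, b) on (0.16, 0.79) = 0.79
A1 & A4 = min(a, b) on (0.13, 0.16) = 0.13
(A4 | A3) | (A1 & A4) = max(a, b) on (0.79, 0.13) = 0.79

0.79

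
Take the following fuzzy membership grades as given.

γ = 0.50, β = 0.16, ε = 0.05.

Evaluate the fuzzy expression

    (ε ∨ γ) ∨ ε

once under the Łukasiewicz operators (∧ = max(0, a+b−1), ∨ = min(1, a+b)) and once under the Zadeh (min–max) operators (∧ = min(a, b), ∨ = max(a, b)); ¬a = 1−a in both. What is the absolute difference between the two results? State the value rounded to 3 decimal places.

Under Łukasiewicz:
  ε ∨ γ = min(1, a+b) on (0.05, 0.50) = 0.55
  (ε ∨ γ) ∨ ε = min(1, a+b) on (0.55, 0.05) = 0.60
  → value = 0.6000
Under Zadeh (min–max):
  ε ∨ γ = max(a, b) on (0.05, 0.50) = 0.50
  (ε ∨ γ) ∨ ε = max(a, b) on (0.50, 0.05) = 0.50
  → value = 0.5000
|0.6000 − 0.5000| = 0.100

0.100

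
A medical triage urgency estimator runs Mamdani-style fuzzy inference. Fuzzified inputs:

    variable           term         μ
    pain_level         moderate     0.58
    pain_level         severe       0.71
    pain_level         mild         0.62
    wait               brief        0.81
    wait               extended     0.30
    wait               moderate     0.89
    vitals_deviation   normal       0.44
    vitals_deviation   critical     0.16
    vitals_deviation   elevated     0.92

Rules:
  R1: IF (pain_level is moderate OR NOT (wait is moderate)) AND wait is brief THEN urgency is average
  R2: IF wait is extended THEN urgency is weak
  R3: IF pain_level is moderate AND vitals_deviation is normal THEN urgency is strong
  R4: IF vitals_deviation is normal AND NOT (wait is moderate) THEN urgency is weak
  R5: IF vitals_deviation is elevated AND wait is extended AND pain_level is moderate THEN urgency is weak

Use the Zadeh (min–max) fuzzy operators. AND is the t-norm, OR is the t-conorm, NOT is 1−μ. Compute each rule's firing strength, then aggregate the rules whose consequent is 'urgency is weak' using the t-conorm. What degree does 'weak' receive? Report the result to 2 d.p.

0.30

R1: (moderate=0.58 OR ¬moderate=1−0.89=0.11) = 0.58; AND[min(a, b)] with brief=0.81 → w = 0.58
R2: extended=0.30 → w = 0.30
R3: moderate=0.58, normal=0.44; AND[min(a, b)] → w = 0.44
R4: normal=0.44, ¬moderate=1−0.89=0.11; AND[min(a, b)] → w = 0.11
R5: elevated=0.92, extended=0.30, moderate=0.58; AND[min(a, b)] → w = 0.30
Rules with consequent 'weak': {R2, R4, R5} → strengths 0.30, 0.11, 0.30
Aggregate via t-conorm [max(a, b)]: 0.30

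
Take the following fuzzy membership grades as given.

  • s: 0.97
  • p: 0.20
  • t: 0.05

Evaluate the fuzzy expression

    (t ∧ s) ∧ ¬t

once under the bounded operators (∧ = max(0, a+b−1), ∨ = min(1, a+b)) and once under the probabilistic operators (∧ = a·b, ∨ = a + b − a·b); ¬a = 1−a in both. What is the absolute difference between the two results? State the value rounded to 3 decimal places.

Under bounded:
  t ∧ s = max(0, a+b−1) on (0.05, 0.97) = 0.02
  ¬t = 1 − 0.05 = 0.95
  (t ∧ s) ∧ ¬t = max(0, a+b−1) on (0.02, 0.95) = 0.00
  → value = 0.0000
Under probabilistic:
  t ∧ s = a·b on (0.0500, 0.9700) = 0.0485
  ¬t = 1 − 0.0500 = 0.9500
  (t ∧ s) ∧ ¬t = a·b on (0.0485, 0.9500) = 0.0461
  → value = 0.0461
|0.0000 − 0.0461| = 0.046

0.046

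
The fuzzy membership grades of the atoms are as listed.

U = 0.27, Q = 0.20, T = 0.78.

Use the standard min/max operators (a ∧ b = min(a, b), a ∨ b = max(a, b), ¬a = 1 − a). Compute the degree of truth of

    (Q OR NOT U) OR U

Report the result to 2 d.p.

0.73

NOT U = 1 − 0.27 = 0.73
Q OR NOT U = max(a, b) on (0.20, 0.73) = 0.73
(Q OR NOT U) OR U = max(a, b) on (0.73, 0.27) = 0.73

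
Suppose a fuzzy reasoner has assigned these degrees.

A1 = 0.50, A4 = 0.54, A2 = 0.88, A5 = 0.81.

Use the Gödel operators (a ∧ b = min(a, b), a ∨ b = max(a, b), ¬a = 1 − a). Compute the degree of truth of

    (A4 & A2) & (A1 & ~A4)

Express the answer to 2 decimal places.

A4 & A2 = min(a, b) on (0.54, 0.88) = 0.54
~A4 = 1 − 0.54 = 0.46
A1 & ~A4 = min(a, b) on (0.50, 0.46) = 0.46
(A4 & A2) & (A1 & ~A4) = min(a, b) on (0.54, 0.46) = 0.46

0.46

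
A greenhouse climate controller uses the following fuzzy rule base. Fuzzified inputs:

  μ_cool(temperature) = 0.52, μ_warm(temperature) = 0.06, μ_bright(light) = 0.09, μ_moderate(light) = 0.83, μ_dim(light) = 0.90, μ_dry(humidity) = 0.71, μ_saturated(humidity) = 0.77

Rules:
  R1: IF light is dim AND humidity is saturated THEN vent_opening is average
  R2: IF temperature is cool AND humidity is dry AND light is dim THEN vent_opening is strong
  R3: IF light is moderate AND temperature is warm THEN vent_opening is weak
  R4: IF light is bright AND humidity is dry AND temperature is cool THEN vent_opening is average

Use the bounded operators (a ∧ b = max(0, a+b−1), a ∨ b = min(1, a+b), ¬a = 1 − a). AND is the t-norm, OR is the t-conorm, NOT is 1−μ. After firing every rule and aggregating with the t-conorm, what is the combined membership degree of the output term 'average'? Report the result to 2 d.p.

R1: dim=0.90, saturated=0.77; AND[max(0, a+b−1)] → w = 0.67
R2: cool=0.52, dry=0.71, dim=0.90; AND[max(0, a+b−1)] → w = 0.13
R3: moderate=0.83, warm=0.06; AND[max(0, a+b−1)] → w = 0.00
R4: bright=0.09, dry=0.71, cool=0.52; AND[max(0, a+b−1)] → w = 0.00
Rules with consequent 'average': {R1, R4} → strengths 0.67, 0.00
Aggregate via t-conorm [min(1, a+b)]: 0.67

0.67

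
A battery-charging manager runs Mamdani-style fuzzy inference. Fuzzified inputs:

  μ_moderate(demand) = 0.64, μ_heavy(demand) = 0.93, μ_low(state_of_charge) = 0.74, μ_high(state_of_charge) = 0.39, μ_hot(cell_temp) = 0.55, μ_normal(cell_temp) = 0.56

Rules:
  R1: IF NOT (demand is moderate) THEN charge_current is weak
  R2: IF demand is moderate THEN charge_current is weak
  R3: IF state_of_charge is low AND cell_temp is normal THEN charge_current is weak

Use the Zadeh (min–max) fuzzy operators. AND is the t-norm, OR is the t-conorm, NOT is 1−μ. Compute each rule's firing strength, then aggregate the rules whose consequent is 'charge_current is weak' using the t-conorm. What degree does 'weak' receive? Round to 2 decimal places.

R1: ¬moderate=1−0.64=0.36 → w = 0.36
R2: moderate=0.64 → w = 0.64
R3: low=0.74, normal=0.56; AND[min(a, b)] → w = 0.56
Rules with consequent 'weak': {R1, R2, R3} → strengths 0.36, 0.64, 0.56
Aggregate via t-conorm [max(a, b)]: 0.64

0.64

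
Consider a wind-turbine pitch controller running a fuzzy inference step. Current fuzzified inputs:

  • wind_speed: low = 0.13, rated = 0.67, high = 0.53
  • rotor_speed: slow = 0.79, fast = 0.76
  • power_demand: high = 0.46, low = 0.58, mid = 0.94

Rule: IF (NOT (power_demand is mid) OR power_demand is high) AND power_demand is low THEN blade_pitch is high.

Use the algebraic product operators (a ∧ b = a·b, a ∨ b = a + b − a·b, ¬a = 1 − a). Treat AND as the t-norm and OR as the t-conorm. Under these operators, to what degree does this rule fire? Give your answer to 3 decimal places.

firing strength: (¬mid=1−0.94=0.06 OR high=0.46) = 0.4924; AND[a·b] with low=0.58 → w = 0.2856

0.286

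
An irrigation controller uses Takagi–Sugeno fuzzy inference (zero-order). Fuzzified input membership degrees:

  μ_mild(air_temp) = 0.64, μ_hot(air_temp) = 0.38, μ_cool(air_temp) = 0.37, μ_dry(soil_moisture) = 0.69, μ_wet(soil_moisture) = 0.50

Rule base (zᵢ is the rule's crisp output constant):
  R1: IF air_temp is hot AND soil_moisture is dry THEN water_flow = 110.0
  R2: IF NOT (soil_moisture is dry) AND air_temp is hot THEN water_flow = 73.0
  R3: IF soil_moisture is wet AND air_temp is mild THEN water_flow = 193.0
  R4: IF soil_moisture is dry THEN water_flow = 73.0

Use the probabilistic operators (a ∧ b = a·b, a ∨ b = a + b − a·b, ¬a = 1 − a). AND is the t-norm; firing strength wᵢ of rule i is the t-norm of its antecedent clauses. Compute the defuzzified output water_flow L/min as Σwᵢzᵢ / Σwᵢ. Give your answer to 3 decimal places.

R1 (z=110.0): hot=0.38, dry=0.69; AND[a·b] → w = 0.2622
R2 (z=73.0): ¬dry=1−0.69=0.31, hot=0.38; AND[a·b] → w = 0.1178
R3 (z=193.0): wet=0.50, mild=0.64; AND[a·b] → w = 0.3200
R4 (z=73.0): dry=0.69 → w = 0.6900
Weighted average = (0.2622·110.0 + 0.1178·73.0 + 0.3200·193.0 + 0.6900·73.0) / (0.2622 + 0.1178 + 0.3200 + 0.6900)
  = 149.5714 / 1.3900 = 107.605

107.605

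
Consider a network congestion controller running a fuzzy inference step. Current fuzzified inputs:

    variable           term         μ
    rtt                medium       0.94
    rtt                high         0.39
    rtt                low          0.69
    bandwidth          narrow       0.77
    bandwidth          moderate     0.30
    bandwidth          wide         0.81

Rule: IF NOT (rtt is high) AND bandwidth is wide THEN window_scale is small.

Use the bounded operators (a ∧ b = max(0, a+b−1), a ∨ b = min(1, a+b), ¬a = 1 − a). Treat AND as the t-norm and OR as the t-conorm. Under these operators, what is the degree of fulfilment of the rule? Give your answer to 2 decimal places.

firing strength: ¬high=1−0.39=0.61, wide=0.81; AND[max(0, a+b−1)] → w = 0.42

0.42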